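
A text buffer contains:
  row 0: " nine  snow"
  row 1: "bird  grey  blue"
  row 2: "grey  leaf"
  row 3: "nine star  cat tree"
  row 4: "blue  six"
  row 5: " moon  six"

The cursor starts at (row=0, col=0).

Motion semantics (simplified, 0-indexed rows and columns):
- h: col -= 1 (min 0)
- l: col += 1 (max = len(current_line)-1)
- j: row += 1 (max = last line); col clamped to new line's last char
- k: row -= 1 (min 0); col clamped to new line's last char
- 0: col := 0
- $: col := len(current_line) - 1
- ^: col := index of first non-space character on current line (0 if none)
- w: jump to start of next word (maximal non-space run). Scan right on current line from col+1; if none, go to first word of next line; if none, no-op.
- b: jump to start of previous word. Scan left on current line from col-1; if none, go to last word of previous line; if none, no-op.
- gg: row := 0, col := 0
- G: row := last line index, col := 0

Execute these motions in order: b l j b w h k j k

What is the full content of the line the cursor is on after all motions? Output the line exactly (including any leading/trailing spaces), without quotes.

Answer:  nine  snow

Derivation:
After 1 (b): row=0 col=0 char='_'
After 2 (l): row=0 col=1 char='n'
After 3 (j): row=1 col=1 char='i'
After 4 (b): row=1 col=0 char='b'
After 5 (w): row=1 col=6 char='g'
After 6 (h): row=1 col=5 char='_'
After 7 (k): row=0 col=5 char='_'
After 8 (j): row=1 col=5 char='_'
After 9 (k): row=0 col=5 char='_'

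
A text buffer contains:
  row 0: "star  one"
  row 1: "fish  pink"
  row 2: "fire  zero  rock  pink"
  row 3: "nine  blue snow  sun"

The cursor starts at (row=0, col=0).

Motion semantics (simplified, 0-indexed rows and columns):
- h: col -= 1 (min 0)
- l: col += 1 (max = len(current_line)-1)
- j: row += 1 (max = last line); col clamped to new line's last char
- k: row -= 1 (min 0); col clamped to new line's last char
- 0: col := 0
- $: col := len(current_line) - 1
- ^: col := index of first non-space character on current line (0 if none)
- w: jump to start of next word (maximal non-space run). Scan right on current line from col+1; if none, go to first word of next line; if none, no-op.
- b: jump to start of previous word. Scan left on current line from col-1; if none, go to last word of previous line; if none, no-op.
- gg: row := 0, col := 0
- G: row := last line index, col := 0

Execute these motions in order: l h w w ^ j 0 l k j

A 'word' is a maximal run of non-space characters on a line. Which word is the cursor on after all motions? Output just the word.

Answer: fire

Derivation:
After 1 (l): row=0 col=1 char='t'
After 2 (h): row=0 col=0 char='s'
After 3 (w): row=0 col=6 char='o'
After 4 (w): row=1 col=0 char='f'
After 5 (^): row=1 col=0 char='f'
After 6 (j): row=2 col=0 char='f'
After 7 (0): row=2 col=0 char='f'
After 8 (l): row=2 col=1 char='i'
After 9 (k): row=1 col=1 char='i'
After 10 (j): row=2 col=1 char='i'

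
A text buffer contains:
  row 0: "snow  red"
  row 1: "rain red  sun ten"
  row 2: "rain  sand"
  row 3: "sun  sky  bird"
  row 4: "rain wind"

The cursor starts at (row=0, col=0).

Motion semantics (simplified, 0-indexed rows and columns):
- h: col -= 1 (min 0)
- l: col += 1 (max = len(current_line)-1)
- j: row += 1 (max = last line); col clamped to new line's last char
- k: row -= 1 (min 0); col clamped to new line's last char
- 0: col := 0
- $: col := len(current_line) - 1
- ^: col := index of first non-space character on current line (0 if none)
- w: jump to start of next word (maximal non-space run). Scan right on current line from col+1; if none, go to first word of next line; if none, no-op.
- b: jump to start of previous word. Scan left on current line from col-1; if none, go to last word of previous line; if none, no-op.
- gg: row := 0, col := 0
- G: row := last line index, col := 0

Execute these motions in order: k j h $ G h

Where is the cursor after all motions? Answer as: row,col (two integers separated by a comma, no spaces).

After 1 (k): row=0 col=0 char='s'
After 2 (j): row=1 col=0 char='r'
After 3 (h): row=1 col=0 char='r'
After 4 ($): row=1 col=16 char='n'
After 5 (G): row=4 col=0 char='r'
After 6 (h): row=4 col=0 char='r'

Answer: 4,0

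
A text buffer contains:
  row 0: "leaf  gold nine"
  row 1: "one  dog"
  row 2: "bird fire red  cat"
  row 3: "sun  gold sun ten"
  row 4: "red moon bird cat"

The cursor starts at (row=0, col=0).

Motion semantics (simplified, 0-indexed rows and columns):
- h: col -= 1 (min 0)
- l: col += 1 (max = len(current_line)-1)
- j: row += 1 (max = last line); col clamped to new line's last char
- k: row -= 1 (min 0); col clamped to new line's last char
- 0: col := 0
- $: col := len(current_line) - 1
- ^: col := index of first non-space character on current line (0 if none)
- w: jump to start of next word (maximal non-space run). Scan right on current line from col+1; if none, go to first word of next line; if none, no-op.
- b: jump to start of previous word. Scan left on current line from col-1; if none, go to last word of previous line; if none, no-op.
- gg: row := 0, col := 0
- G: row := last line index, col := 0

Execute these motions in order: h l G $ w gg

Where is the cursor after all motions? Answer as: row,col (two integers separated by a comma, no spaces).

Answer: 0,0

Derivation:
After 1 (h): row=0 col=0 char='l'
After 2 (l): row=0 col=1 char='e'
After 3 (G): row=4 col=0 char='r'
After 4 ($): row=4 col=16 char='t'
After 5 (w): row=4 col=16 char='t'
After 6 (gg): row=0 col=0 char='l'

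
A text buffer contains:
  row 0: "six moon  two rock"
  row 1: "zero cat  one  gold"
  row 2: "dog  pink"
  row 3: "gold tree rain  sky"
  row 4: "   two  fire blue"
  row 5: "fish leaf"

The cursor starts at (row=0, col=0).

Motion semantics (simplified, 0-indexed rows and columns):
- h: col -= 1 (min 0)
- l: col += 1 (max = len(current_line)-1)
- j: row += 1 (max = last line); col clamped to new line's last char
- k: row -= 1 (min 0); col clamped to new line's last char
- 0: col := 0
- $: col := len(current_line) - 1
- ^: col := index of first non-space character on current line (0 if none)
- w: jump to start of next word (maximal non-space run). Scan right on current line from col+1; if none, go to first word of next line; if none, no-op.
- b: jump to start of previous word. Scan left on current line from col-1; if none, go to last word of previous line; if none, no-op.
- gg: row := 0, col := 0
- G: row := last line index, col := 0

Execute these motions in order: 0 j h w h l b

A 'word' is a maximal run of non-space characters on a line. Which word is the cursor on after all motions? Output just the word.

After 1 (0): row=0 col=0 char='s'
After 2 (j): row=1 col=0 char='z'
After 3 (h): row=1 col=0 char='z'
After 4 (w): row=1 col=5 char='c'
After 5 (h): row=1 col=4 char='_'
After 6 (l): row=1 col=5 char='c'
After 7 (b): row=1 col=0 char='z'

Answer: zero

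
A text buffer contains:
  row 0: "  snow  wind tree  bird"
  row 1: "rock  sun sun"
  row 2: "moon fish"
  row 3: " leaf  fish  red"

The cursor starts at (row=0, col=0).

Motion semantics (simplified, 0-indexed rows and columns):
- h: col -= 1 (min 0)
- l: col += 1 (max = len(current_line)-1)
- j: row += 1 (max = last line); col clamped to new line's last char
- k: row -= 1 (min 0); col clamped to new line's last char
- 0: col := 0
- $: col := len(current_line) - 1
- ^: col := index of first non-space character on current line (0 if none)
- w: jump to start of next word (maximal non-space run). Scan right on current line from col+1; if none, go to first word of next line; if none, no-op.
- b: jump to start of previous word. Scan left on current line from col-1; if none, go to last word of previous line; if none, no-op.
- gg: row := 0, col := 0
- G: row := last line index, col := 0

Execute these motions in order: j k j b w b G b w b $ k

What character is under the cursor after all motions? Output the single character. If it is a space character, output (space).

Answer: n

Derivation:
After 1 (j): row=1 col=0 char='r'
After 2 (k): row=0 col=0 char='_'
After 3 (j): row=1 col=0 char='r'
After 4 (b): row=0 col=19 char='b'
After 5 (w): row=1 col=0 char='r'
After 6 (b): row=0 col=19 char='b'
After 7 (G): row=3 col=0 char='_'
After 8 (b): row=2 col=5 char='f'
After 9 (w): row=3 col=1 char='l'
After 10 (b): row=2 col=5 char='f'
After 11 ($): row=2 col=8 char='h'
After 12 (k): row=1 col=8 char='n'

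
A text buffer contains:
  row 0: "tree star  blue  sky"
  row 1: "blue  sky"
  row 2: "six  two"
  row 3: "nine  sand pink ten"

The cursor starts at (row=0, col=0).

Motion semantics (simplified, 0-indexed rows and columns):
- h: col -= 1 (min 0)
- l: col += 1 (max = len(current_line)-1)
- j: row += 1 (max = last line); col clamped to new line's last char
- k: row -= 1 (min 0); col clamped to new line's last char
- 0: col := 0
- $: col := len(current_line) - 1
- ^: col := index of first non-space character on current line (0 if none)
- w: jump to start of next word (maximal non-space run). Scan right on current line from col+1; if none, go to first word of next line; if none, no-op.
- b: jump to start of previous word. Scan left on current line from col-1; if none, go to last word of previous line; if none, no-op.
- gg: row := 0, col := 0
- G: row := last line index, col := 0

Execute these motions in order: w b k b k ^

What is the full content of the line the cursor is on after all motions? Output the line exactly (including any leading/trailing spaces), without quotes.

Answer: tree star  blue  sky

Derivation:
After 1 (w): row=0 col=5 char='s'
After 2 (b): row=0 col=0 char='t'
After 3 (k): row=0 col=0 char='t'
After 4 (b): row=0 col=0 char='t'
After 5 (k): row=0 col=0 char='t'
After 6 (^): row=0 col=0 char='t'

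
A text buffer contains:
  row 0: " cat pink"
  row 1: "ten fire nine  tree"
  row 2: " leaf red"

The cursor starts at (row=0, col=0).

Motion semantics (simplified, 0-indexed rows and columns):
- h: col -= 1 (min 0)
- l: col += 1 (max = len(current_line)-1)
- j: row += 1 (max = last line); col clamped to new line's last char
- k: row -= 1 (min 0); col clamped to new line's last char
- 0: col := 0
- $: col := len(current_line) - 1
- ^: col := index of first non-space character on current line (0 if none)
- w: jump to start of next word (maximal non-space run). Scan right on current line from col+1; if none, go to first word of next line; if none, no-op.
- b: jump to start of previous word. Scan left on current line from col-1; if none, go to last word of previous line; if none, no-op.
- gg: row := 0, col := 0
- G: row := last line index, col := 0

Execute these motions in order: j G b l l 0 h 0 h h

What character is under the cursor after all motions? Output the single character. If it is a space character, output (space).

After 1 (j): row=1 col=0 char='t'
After 2 (G): row=2 col=0 char='_'
After 3 (b): row=1 col=15 char='t'
After 4 (l): row=1 col=16 char='r'
After 5 (l): row=1 col=17 char='e'
After 6 (0): row=1 col=0 char='t'
After 7 (h): row=1 col=0 char='t'
After 8 (0): row=1 col=0 char='t'
After 9 (h): row=1 col=0 char='t'
After 10 (h): row=1 col=0 char='t'

Answer: t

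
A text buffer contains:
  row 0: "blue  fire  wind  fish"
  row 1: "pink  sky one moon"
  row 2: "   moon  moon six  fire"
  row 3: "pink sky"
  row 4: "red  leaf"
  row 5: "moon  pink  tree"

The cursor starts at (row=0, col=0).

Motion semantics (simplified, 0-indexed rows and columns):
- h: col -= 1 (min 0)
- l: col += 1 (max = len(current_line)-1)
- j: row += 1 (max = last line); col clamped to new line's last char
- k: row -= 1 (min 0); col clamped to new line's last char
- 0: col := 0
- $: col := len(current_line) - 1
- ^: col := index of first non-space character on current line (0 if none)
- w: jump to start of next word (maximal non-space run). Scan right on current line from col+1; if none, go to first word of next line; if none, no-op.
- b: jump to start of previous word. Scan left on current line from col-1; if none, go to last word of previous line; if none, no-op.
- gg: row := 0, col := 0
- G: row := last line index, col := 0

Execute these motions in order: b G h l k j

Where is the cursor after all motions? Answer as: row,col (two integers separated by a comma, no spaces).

Answer: 5,1

Derivation:
After 1 (b): row=0 col=0 char='b'
After 2 (G): row=5 col=0 char='m'
After 3 (h): row=5 col=0 char='m'
After 4 (l): row=5 col=1 char='o'
After 5 (k): row=4 col=1 char='e'
After 6 (j): row=5 col=1 char='o'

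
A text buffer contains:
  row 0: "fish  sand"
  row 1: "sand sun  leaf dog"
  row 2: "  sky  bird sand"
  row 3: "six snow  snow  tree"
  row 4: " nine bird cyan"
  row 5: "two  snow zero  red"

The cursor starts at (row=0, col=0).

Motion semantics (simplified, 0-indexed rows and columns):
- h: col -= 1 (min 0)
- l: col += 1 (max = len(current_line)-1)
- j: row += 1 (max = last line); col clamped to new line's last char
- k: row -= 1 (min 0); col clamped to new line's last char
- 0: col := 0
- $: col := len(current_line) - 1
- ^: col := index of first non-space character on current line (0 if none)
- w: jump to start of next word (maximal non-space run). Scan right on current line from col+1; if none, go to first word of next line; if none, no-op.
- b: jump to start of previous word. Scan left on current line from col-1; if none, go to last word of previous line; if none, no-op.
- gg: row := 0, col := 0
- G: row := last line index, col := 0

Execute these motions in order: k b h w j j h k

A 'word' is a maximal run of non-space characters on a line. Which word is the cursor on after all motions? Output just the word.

Answer: sun

Derivation:
After 1 (k): row=0 col=0 char='f'
After 2 (b): row=0 col=0 char='f'
After 3 (h): row=0 col=0 char='f'
After 4 (w): row=0 col=6 char='s'
After 5 (j): row=1 col=6 char='u'
After 6 (j): row=2 col=6 char='_'
After 7 (h): row=2 col=5 char='_'
After 8 (k): row=1 col=5 char='s'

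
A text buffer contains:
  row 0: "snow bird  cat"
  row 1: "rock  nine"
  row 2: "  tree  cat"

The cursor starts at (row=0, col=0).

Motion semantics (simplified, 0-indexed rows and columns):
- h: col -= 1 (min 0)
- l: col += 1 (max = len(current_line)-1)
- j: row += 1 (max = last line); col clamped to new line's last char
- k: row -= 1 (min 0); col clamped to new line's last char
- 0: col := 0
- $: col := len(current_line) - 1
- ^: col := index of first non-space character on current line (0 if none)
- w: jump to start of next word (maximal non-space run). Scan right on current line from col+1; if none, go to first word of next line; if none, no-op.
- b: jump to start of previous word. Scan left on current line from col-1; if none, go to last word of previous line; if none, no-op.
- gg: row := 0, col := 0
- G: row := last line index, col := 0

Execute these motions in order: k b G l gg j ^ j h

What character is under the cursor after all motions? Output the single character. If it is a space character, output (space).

Answer: (space)

Derivation:
After 1 (k): row=0 col=0 char='s'
After 2 (b): row=0 col=0 char='s'
After 3 (G): row=2 col=0 char='_'
After 4 (l): row=2 col=1 char='_'
After 5 (gg): row=0 col=0 char='s'
After 6 (j): row=1 col=0 char='r'
After 7 (^): row=1 col=0 char='r'
After 8 (j): row=2 col=0 char='_'
After 9 (h): row=2 col=0 char='_'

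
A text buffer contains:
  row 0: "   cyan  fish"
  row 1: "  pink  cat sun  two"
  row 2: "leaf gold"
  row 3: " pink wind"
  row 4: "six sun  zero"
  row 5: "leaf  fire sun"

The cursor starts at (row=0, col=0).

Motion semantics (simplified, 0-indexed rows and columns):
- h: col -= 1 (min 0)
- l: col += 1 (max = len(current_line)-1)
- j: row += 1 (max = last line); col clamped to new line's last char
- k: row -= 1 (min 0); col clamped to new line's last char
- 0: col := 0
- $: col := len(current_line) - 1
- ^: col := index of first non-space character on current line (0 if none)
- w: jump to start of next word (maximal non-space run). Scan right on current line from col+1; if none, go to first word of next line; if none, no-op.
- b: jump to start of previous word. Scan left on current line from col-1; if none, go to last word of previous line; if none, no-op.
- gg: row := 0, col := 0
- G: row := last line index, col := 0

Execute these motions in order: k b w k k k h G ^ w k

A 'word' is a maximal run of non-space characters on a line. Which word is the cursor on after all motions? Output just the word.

After 1 (k): row=0 col=0 char='_'
After 2 (b): row=0 col=0 char='_'
After 3 (w): row=0 col=3 char='c'
After 4 (k): row=0 col=3 char='c'
After 5 (k): row=0 col=3 char='c'
After 6 (k): row=0 col=3 char='c'
After 7 (h): row=0 col=2 char='_'
After 8 (G): row=5 col=0 char='l'
After 9 (^): row=5 col=0 char='l'
After 10 (w): row=5 col=6 char='f'
After 11 (k): row=4 col=6 char='n'

Answer: sun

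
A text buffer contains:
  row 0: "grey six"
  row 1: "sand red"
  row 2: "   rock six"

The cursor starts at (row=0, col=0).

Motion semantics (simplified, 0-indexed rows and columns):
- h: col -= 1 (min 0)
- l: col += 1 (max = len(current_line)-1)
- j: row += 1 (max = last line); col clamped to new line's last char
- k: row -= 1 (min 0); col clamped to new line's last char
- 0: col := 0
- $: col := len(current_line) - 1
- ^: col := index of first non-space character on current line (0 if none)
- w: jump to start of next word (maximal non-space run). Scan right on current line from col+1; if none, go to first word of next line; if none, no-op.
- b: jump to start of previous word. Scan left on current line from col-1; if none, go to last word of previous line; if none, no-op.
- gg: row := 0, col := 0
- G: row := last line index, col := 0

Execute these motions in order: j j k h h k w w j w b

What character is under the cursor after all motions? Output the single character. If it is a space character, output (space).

Answer: r

Derivation:
After 1 (j): row=1 col=0 char='s'
After 2 (j): row=2 col=0 char='_'
After 3 (k): row=1 col=0 char='s'
After 4 (h): row=1 col=0 char='s'
After 5 (h): row=1 col=0 char='s'
After 6 (k): row=0 col=0 char='g'
After 7 (w): row=0 col=5 char='s'
After 8 (w): row=1 col=0 char='s'
After 9 (j): row=2 col=0 char='_'
After 10 (w): row=2 col=3 char='r'
After 11 (b): row=1 col=5 char='r'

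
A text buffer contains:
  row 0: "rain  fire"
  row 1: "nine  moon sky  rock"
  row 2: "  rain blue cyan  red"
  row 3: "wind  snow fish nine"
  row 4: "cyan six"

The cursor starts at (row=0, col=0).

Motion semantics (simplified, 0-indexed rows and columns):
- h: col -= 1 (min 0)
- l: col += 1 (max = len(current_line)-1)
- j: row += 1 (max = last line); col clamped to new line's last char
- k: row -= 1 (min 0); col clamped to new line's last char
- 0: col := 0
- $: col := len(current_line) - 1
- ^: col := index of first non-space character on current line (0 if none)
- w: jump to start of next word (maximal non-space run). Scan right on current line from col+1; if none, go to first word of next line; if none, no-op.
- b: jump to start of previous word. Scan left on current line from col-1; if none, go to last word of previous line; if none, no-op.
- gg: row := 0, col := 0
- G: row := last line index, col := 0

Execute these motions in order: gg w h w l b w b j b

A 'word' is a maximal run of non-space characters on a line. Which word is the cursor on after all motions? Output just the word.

Answer: nine

Derivation:
After 1 (gg): row=0 col=0 char='r'
After 2 (w): row=0 col=6 char='f'
After 3 (h): row=0 col=5 char='_'
After 4 (w): row=0 col=6 char='f'
After 5 (l): row=0 col=7 char='i'
After 6 (b): row=0 col=6 char='f'
After 7 (w): row=1 col=0 char='n'
After 8 (b): row=0 col=6 char='f'
After 9 (j): row=1 col=6 char='m'
After 10 (b): row=1 col=0 char='n'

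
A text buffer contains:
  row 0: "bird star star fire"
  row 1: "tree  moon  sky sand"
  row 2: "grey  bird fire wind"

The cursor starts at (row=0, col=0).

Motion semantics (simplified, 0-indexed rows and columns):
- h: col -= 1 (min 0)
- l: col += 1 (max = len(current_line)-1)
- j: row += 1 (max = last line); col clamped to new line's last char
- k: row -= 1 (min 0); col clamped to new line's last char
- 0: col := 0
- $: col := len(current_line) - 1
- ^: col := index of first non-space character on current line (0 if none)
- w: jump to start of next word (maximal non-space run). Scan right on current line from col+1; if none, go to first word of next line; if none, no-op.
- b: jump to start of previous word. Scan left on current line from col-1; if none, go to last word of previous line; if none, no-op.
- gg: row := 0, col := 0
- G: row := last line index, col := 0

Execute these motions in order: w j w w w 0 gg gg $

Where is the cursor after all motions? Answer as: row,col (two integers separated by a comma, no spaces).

After 1 (w): row=0 col=5 char='s'
After 2 (j): row=1 col=5 char='_'
After 3 (w): row=1 col=6 char='m'
After 4 (w): row=1 col=12 char='s'
After 5 (w): row=1 col=16 char='s'
After 6 (0): row=1 col=0 char='t'
After 7 (gg): row=0 col=0 char='b'
After 8 (gg): row=0 col=0 char='b'
After 9 ($): row=0 col=18 char='e'

Answer: 0,18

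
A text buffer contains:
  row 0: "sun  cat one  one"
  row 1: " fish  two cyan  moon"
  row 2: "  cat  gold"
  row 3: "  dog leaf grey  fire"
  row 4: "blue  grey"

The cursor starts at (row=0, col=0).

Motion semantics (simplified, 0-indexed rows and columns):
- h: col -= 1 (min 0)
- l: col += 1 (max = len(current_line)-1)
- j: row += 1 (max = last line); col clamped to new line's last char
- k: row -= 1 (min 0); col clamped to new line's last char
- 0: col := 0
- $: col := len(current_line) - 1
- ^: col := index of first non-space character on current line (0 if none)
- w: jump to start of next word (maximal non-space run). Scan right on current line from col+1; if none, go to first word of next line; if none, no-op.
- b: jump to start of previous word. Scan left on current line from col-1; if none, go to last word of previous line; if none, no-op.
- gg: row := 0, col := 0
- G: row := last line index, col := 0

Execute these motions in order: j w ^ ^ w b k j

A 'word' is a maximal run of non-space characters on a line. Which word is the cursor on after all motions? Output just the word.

Answer: fish

Derivation:
After 1 (j): row=1 col=0 char='_'
After 2 (w): row=1 col=1 char='f'
After 3 (^): row=1 col=1 char='f'
After 4 (^): row=1 col=1 char='f'
After 5 (w): row=1 col=7 char='t'
After 6 (b): row=1 col=1 char='f'
After 7 (k): row=0 col=1 char='u'
After 8 (j): row=1 col=1 char='f'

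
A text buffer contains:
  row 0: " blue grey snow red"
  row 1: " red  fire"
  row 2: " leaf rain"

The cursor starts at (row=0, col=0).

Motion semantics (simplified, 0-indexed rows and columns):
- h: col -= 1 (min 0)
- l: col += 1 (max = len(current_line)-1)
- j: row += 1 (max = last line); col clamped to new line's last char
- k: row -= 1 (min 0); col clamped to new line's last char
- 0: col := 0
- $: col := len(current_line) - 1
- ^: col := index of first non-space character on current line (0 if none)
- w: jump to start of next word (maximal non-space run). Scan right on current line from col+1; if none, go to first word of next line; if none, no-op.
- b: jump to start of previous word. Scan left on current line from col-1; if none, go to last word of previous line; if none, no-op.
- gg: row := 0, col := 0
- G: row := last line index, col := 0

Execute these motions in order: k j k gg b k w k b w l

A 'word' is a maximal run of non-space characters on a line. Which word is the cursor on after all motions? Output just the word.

Answer: grey

Derivation:
After 1 (k): row=0 col=0 char='_'
After 2 (j): row=1 col=0 char='_'
After 3 (k): row=0 col=0 char='_'
After 4 (gg): row=0 col=0 char='_'
After 5 (b): row=0 col=0 char='_'
After 6 (k): row=0 col=0 char='_'
After 7 (w): row=0 col=1 char='b'
After 8 (k): row=0 col=1 char='b'
After 9 (b): row=0 col=1 char='b'
After 10 (w): row=0 col=6 char='g'
After 11 (l): row=0 col=7 char='r'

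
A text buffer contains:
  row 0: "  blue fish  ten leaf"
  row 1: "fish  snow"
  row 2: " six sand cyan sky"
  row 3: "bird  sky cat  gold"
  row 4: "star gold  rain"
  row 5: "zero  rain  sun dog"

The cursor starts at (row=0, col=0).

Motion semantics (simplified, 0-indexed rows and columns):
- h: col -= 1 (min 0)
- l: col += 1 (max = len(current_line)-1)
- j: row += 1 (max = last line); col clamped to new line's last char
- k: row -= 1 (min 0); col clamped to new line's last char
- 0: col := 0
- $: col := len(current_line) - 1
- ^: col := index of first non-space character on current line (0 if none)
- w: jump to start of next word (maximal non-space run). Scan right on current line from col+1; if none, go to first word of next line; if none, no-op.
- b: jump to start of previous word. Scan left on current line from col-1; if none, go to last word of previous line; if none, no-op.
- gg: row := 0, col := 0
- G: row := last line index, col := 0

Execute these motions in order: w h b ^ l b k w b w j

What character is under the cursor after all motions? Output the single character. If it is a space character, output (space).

After 1 (w): row=0 col=2 char='b'
After 2 (h): row=0 col=1 char='_'
After 3 (b): row=0 col=1 char='_'
After 4 (^): row=0 col=2 char='b'
After 5 (l): row=0 col=3 char='l'
After 6 (b): row=0 col=2 char='b'
After 7 (k): row=0 col=2 char='b'
After 8 (w): row=0 col=7 char='f'
After 9 (b): row=0 col=2 char='b'
After 10 (w): row=0 col=7 char='f'
After 11 (j): row=1 col=7 char='n'

Answer: n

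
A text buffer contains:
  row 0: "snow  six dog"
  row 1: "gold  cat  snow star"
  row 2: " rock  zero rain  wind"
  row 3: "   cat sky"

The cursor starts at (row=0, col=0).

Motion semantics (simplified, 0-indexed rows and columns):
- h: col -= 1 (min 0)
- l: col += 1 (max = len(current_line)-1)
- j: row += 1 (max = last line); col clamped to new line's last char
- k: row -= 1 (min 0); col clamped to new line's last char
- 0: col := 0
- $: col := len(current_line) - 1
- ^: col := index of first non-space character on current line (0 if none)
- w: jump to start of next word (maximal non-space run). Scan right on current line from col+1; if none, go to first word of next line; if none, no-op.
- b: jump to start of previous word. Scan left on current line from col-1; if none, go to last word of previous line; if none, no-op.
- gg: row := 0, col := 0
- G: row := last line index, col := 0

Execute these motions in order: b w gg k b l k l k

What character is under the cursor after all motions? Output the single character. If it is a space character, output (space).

After 1 (b): row=0 col=0 char='s'
After 2 (w): row=0 col=6 char='s'
After 3 (gg): row=0 col=0 char='s'
After 4 (k): row=0 col=0 char='s'
After 5 (b): row=0 col=0 char='s'
After 6 (l): row=0 col=1 char='n'
After 7 (k): row=0 col=1 char='n'
After 8 (l): row=0 col=2 char='o'
After 9 (k): row=0 col=2 char='o'

Answer: o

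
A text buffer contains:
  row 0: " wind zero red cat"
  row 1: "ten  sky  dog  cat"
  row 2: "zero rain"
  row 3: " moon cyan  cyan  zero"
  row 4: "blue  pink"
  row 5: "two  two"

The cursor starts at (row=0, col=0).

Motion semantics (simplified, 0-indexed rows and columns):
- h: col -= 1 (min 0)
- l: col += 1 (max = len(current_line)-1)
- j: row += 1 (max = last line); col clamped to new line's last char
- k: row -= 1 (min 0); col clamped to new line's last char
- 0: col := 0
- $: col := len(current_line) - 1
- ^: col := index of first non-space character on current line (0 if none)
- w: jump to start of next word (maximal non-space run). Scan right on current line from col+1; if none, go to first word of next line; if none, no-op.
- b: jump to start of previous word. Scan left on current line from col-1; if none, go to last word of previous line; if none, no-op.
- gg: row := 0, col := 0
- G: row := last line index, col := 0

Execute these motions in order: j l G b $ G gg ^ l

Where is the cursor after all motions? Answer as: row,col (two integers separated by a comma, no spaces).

Answer: 0,2

Derivation:
After 1 (j): row=1 col=0 char='t'
After 2 (l): row=1 col=1 char='e'
After 3 (G): row=5 col=0 char='t'
After 4 (b): row=4 col=6 char='p'
After 5 ($): row=4 col=9 char='k'
After 6 (G): row=5 col=0 char='t'
After 7 (gg): row=0 col=0 char='_'
After 8 (^): row=0 col=1 char='w'
After 9 (l): row=0 col=2 char='i'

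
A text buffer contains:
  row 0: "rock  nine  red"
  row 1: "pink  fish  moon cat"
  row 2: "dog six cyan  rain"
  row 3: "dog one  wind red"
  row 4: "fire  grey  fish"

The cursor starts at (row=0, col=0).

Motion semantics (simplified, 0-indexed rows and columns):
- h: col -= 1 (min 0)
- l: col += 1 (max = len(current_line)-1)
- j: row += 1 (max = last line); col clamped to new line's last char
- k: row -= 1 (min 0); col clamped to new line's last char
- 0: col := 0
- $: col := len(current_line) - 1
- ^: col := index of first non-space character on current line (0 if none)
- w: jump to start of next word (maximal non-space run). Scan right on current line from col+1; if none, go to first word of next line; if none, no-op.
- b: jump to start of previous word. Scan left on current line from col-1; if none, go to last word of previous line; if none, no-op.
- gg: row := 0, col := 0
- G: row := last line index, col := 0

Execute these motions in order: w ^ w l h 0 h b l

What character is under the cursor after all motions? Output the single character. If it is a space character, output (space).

After 1 (w): row=0 col=6 char='n'
After 2 (^): row=0 col=0 char='r'
After 3 (w): row=0 col=6 char='n'
After 4 (l): row=0 col=7 char='i'
After 5 (h): row=0 col=6 char='n'
After 6 (0): row=0 col=0 char='r'
After 7 (h): row=0 col=0 char='r'
After 8 (b): row=0 col=0 char='r'
After 9 (l): row=0 col=1 char='o'

Answer: o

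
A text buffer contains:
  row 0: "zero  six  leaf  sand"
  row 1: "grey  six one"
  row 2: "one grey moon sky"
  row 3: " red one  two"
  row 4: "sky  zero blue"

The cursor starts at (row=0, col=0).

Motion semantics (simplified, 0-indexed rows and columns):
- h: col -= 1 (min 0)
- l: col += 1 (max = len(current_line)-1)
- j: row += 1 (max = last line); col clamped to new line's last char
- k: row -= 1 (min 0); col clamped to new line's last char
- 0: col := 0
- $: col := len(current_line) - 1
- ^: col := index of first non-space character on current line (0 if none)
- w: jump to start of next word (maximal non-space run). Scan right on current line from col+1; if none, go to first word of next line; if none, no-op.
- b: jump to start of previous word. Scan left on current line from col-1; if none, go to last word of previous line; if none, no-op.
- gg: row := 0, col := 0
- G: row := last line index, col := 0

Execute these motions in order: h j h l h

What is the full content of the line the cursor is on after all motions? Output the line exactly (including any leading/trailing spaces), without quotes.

After 1 (h): row=0 col=0 char='z'
After 2 (j): row=1 col=0 char='g'
After 3 (h): row=1 col=0 char='g'
After 4 (l): row=1 col=1 char='r'
After 5 (h): row=1 col=0 char='g'

Answer: grey  six one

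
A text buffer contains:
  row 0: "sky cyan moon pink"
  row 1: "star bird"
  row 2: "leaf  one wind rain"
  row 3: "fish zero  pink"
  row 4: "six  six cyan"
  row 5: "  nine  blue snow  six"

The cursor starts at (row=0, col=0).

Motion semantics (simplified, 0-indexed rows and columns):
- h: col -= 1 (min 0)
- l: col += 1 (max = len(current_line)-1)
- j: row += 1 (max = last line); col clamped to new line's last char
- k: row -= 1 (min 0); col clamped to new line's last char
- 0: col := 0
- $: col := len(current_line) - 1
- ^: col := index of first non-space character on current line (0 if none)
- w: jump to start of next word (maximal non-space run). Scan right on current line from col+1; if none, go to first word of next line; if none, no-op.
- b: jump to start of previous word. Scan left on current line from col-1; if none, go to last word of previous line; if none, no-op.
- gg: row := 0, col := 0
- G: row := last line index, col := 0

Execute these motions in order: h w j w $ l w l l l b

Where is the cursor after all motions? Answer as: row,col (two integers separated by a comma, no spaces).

After 1 (h): row=0 col=0 char='s'
After 2 (w): row=0 col=4 char='c'
After 3 (j): row=1 col=4 char='_'
After 4 (w): row=1 col=5 char='b'
After 5 ($): row=1 col=8 char='d'
After 6 (l): row=1 col=8 char='d'
After 7 (w): row=2 col=0 char='l'
After 8 (l): row=2 col=1 char='e'
After 9 (l): row=2 col=2 char='a'
After 10 (l): row=2 col=3 char='f'
After 11 (b): row=2 col=0 char='l'

Answer: 2,0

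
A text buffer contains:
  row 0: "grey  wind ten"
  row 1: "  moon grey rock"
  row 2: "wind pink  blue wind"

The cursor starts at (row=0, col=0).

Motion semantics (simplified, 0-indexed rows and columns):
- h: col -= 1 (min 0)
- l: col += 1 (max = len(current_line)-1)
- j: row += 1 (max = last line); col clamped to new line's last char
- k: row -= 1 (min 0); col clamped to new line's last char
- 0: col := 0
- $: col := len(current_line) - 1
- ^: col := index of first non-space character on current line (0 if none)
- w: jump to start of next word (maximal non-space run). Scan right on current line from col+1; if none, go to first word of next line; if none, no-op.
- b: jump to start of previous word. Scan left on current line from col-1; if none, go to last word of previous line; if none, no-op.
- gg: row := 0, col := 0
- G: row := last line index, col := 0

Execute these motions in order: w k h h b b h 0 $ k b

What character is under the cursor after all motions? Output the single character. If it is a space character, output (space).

Answer: t

Derivation:
After 1 (w): row=0 col=6 char='w'
After 2 (k): row=0 col=6 char='w'
After 3 (h): row=0 col=5 char='_'
After 4 (h): row=0 col=4 char='_'
After 5 (b): row=0 col=0 char='g'
After 6 (b): row=0 col=0 char='g'
After 7 (h): row=0 col=0 char='g'
After 8 (0): row=0 col=0 char='g'
After 9 ($): row=0 col=13 char='n'
After 10 (k): row=0 col=13 char='n'
After 11 (b): row=0 col=11 char='t'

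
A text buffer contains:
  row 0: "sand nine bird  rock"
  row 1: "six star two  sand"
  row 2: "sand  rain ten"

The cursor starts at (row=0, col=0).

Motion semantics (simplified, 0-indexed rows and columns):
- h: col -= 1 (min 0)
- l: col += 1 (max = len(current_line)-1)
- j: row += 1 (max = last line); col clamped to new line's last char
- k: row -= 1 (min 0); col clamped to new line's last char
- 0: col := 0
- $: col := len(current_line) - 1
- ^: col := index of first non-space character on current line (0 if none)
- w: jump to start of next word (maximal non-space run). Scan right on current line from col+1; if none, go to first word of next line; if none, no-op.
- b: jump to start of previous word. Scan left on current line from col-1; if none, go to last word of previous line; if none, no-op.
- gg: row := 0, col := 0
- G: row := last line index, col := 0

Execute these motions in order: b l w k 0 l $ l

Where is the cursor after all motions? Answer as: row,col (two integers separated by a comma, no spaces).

After 1 (b): row=0 col=0 char='s'
After 2 (l): row=0 col=1 char='a'
After 3 (w): row=0 col=5 char='n'
After 4 (k): row=0 col=5 char='n'
After 5 (0): row=0 col=0 char='s'
After 6 (l): row=0 col=1 char='a'
After 7 ($): row=0 col=19 char='k'
After 8 (l): row=0 col=19 char='k'

Answer: 0,19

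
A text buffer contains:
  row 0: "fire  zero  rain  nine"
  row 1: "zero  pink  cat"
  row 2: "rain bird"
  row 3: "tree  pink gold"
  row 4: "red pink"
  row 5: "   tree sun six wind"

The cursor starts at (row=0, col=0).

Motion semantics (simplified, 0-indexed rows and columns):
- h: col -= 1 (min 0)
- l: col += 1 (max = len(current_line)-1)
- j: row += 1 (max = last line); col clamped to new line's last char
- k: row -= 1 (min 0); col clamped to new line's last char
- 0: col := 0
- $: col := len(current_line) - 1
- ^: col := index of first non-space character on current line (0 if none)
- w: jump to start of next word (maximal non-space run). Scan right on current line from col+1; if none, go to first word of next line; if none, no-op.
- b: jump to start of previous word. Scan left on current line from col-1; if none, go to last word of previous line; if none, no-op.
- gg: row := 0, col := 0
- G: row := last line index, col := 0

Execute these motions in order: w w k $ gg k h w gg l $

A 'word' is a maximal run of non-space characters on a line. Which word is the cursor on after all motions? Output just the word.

After 1 (w): row=0 col=6 char='z'
After 2 (w): row=0 col=12 char='r'
After 3 (k): row=0 col=12 char='r'
After 4 ($): row=0 col=21 char='e'
After 5 (gg): row=0 col=0 char='f'
After 6 (k): row=0 col=0 char='f'
After 7 (h): row=0 col=0 char='f'
After 8 (w): row=0 col=6 char='z'
After 9 (gg): row=0 col=0 char='f'
After 10 (l): row=0 col=1 char='i'
After 11 ($): row=0 col=21 char='e'

Answer: nine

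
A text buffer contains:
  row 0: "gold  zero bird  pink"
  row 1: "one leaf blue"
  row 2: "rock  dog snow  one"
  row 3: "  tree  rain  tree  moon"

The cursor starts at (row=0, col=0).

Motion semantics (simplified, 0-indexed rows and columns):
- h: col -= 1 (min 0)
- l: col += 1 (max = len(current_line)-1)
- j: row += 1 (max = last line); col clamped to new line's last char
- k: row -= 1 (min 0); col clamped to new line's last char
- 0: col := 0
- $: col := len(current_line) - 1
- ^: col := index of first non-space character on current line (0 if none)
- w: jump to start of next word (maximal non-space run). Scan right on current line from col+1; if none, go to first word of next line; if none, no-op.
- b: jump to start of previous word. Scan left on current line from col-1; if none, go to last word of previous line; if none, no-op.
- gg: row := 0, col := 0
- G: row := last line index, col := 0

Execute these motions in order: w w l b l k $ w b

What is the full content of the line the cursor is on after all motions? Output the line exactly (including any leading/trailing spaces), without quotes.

Answer: gold  zero bird  pink

Derivation:
After 1 (w): row=0 col=6 char='z'
After 2 (w): row=0 col=11 char='b'
After 3 (l): row=0 col=12 char='i'
After 4 (b): row=0 col=11 char='b'
After 5 (l): row=0 col=12 char='i'
After 6 (k): row=0 col=12 char='i'
After 7 ($): row=0 col=20 char='k'
After 8 (w): row=1 col=0 char='o'
After 9 (b): row=0 col=17 char='p'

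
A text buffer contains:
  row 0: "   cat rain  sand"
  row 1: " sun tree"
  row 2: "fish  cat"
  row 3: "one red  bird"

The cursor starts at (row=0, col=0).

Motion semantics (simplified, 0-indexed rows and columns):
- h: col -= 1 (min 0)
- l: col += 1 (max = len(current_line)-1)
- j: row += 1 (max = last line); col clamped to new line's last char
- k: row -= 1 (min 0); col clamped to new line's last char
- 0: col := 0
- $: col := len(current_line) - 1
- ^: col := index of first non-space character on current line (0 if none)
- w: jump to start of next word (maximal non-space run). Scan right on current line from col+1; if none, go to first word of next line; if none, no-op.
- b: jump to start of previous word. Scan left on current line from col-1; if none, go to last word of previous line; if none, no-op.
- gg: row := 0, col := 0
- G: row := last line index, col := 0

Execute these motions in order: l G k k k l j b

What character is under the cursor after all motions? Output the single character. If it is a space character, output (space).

After 1 (l): row=0 col=1 char='_'
After 2 (G): row=3 col=0 char='o'
After 3 (k): row=2 col=0 char='f'
After 4 (k): row=1 col=0 char='_'
After 5 (k): row=0 col=0 char='_'
After 6 (l): row=0 col=1 char='_'
After 7 (j): row=1 col=1 char='s'
After 8 (b): row=0 col=13 char='s'

Answer: s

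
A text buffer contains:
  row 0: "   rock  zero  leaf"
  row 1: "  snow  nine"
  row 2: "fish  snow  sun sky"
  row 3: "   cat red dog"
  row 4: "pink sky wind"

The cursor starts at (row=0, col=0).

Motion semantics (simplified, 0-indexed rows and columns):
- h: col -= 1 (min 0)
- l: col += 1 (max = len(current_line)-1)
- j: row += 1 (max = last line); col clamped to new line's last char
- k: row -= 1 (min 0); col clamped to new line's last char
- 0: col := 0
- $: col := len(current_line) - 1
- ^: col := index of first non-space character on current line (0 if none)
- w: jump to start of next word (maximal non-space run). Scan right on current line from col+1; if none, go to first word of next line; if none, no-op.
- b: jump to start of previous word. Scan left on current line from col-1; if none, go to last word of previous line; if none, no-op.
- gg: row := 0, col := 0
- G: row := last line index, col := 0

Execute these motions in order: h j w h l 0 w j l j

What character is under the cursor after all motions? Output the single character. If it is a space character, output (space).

After 1 (h): row=0 col=0 char='_'
After 2 (j): row=1 col=0 char='_'
After 3 (w): row=1 col=2 char='s'
After 4 (h): row=1 col=1 char='_'
After 5 (l): row=1 col=2 char='s'
After 6 (0): row=1 col=0 char='_'
After 7 (w): row=1 col=2 char='s'
After 8 (j): row=2 col=2 char='s'
After 9 (l): row=2 col=3 char='h'
After 10 (j): row=3 col=3 char='c'

Answer: c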